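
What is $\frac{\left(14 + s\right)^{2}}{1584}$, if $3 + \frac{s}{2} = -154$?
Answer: $\frac{625}{11} \approx 56.818$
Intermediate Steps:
$s = -314$ ($s = -6 + 2 \left(-154\right) = -6 - 308 = -314$)
$\frac{\left(14 + s\right)^{2}}{1584} = \frac{\left(14 - 314\right)^{2}}{1584} = \left(-300\right)^{2} \cdot \frac{1}{1584} = 90000 \cdot \frac{1}{1584} = \frac{625}{11}$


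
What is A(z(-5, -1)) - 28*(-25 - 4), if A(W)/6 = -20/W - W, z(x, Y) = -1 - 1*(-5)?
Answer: 758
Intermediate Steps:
z(x, Y) = 4 (z(x, Y) = -1 + 5 = 4)
A(W) = -120/W - 6*W (A(W) = 6*(-20/W - W) = 6*(-W - 20/W) = -120/W - 6*W)
A(z(-5, -1)) - 28*(-25 - 4) = (-120/4 - 6*4) - 28*(-25 - 4) = (-120*¼ - 24) - 28*(-29) = (-30 - 24) + 812 = -54 + 812 = 758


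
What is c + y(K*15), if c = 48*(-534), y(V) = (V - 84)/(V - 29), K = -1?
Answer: -102519/4 ≈ -25630.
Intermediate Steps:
y(V) = (-84 + V)/(-29 + V)
c = -25632
c + y(K*15) = -25632 + (-84 - 1*15)/(-29 - 1*15) = -25632 + (-84 - 15)/(-29 - 15) = -25632 - 99/(-44) = -25632 - 1/44*(-99) = -25632 + 9/4 = -102519/4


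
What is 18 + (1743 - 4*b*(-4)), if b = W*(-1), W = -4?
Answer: 1825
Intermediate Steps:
b = 4 (b = -4*(-1) = 4)
18 + (1743 - 4*b*(-4)) = 18 + (1743 - 4*4*(-4)) = 18 + (1743 - 16*(-4)) = 18 + (1743 + 64) = 18 + 1807 = 1825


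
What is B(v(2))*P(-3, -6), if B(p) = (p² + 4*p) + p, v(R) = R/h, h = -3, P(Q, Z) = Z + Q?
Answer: 26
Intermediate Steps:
P(Q, Z) = Q + Z
v(R) = -R/3 (v(R) = R/(-3) = R*(-⅓) = -R/3)
B(p) = p² + 5*p
B(v(2))*P(-3, -6) = ((-⅓*2)*(5 - ⅓*2))*(-3 - 6) = -2*(5 - ⅔)/3*(-9) = -⅔*13/3*(-9) = -26/9*(-9) = 26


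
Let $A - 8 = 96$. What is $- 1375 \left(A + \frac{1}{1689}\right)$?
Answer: $- \frac{241528375}{1689} \approx -1.43 \cdot 10^{5}$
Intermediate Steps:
$A = 104$ ($A = 8 + 96 = 104$)
$- 1375 \left(A + \frac{1}{1689}\right) = - 1375 \left(104 + \frac{1}{1689}\right) = \left(-1375\right) \frac{175657}{1689} = - \frac{241528375}{1689}$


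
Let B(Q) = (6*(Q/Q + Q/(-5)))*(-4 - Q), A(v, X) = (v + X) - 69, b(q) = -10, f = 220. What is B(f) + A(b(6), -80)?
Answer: 57633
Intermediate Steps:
A(v, X) = -69 + X + v (A(v, X) = (X + v) - 69 = -69 + X + v)
B(Q) = (-4 - Q)*(6 - 6*Q/5) (B(Q) = (6*(1 + Q*(-1/5)))*(-4 - Q) = (6*(1 - Q/5))*(-4 - Q) = (6 - 6*Q/5)*(-4 - Q) = (-4 - Q)*(6 - 6*Q/5))
B(f) + A(b(6), -80) = (-24 - 6/5*220 + (6/5)*220**2) + (-69 - 80 - 10) = (-24 - 264 + (6/5)*48400) - 159 = (-24 - 264 + 58080) - 159 = 57792 - 159 = 57633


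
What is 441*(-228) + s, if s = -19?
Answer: -100567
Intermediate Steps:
441*(-228) + s = 441*(-228) - 19 = -100548 - 19 = -100567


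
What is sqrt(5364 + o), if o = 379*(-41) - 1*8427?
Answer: I*sqrt(18602) ≈ 136.39*I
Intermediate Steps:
o = -23966 (o = -15539 - 8427 = -23966)
sqrt(5364 + o) = sqrt(5364 - 23966) = sqrt(-18602) = I*sqrt(18602)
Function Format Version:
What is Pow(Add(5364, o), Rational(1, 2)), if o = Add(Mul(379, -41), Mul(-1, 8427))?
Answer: Mul(I, Pow(18602, Rational(1, 2))) ≈ Mul(136.39, I)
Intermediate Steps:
o = -23966 (o = Add(-15539, -8427) = -23966)
Pow(Add(5364, o), Rational(1, 2)) = Pow(Add(5364, -23966), Rational(1, 2)) = Pow(-18602, Rational(1, 2)) = Mul(I, Pow(18602, Rational(1, 2)))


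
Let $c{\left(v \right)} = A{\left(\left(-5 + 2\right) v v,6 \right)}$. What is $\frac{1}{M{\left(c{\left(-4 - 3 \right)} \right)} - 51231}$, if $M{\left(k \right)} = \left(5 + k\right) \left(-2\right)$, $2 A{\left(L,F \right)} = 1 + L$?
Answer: $- \frac{1}{51095} \approx -1.9571 \cdot 10^{-5}$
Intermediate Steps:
$A{\left(L,F \right)} = \frac{1}{2} + \frac{L}{2}$ ($A{\left(L,F \right)} = \frac{1 + L}{2} = \frac{1}{2} + \frac{L}{2}$)
$c{\left(v \right)} = \frac{1}{2} - \frac{3 v^{2}}{2}$ ($c{\left(v \right)} = \frac{1}{2} + \frac{\left(-5 + 2\right) v v}{2} = \frac{1}{2} + \frac{- 3 v v}{2} = \frac{1}{2} + \frac{\left(-3\right) v^{2}}{2} = \frac{1}{2} - \frac{3 v^{2}}{2}$)
$M{\left(k \right)} = -10 - 2 k$
$\frac{1}{M{\left(c{\left(-4 - 3 \right)} \right)} - 51231} = \frac{1}{\left(-10 - 2 \left(\frac{1}{2} - \frac{3 \left(-4 - 3\right)^{2}}{2}\right)\right) - 51231} = \frac{1}{\left(-10 - 2 \left(\frac{1}{2} - \frac{3 \left(-7\right)^{2}}{2}\right)\right) - 51231} = \frac{1}{\left(-10 - 2 \left(\frac{1}{2} - \frac{147}{2}\right)\right) - 51231} = \frac{1}{\left(-10 - -146\right) - 51231} = \frac{1}{\left(-10 + 146\right) - 51231} = \frac{1}{136 - 51231} = \frac{1}{-51095} = - \frac{1}{51095}$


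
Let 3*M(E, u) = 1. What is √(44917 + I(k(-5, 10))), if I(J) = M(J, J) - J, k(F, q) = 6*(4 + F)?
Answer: √404310/3 ≈ 211.95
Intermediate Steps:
M(E, u) = ⅓ (M(E, u) = (⅓)*1 = ⅓)
k(F, q) = 24 + 6*F
I(J) = ⅓ - J
√(44917 + I(k(-5, 10))) = √(44917 + (⅓ - (24 + 6*(-5)))) = √(44917 + (⅓ - (24 - 30))) = √(44917 + (⅓ - 1*(-6))) = √(44917 + (⅓ + 6)) = √(44917 + 19/3) = √(134770/3) = √404310/3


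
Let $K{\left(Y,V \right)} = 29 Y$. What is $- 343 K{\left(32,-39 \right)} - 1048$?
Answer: $-319352$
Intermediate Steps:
$- 343 K{\left(32,-39 \right)} - 1048 = - 343 \cdot 29 \cdot 32 - 1048 = \left(-343\right) 928 - 1048 = -318304 - 1048 = -319352$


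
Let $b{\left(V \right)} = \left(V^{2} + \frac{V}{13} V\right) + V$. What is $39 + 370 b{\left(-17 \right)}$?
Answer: $\frac{1415757}{13} \approx 1.089 \cdot 10^{5}$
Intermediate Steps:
$b{\left(V \right)} = V + \frac{14 V^{2}}{13}$ ($b{\left(V \right)} = \left(V^{2} + V \frac{1}{13} V\right) + V = \left(V^{2} + \frac{V}{13} V\right) + V = \left(V^{2} + \frac{V^{2}}{13}\right) + V = \frac{14 V^{2}}{13} + V = V + \frac{14 V^{2}}{13}$)
$39 + 370 b{\left(-17 \right)} = 39 + 370 \cdot \frac{1}{13} \left(-17\right) \left(13 + 14 \left(-17\right)\right) = 39 + 370 \cdot \frac{1}{13} \left(-17\right) \left(13 - 238\right) = 39 + 370 \cdot \frac{1}{13} \left(-17\right) \left(-225\right) = 39 + 370 \cdot \frac{3825}{13} = 39 + \frac{1415250}{13} = \frac{1415757}{13}$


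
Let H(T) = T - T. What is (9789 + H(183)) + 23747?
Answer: 33536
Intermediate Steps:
H(T) = 0
(9789 + H(183)) + 23747 = (9789 + 0) + 23747 = 9789 + 23747 = 33536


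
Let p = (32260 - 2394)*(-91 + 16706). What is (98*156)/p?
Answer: 7644/248111795 ≈ 3.0809e-5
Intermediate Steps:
p = 496223590 (p = 29866*16615 = 496223590)
(98*156)/p = (98*156)/496223590 = 15288*(1/496223590) = 7644/248111795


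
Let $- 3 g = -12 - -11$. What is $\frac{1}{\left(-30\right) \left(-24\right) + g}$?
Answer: $\frac{3}{2161} \approx 0.0013882$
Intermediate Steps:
$g = \frac{1}{3}$ ($g = - \frac{-12 - -11}{3} = - \frac{-12 + 11}{3} = \left(- \frac{1}{3}\right) \left(-1\right) = \frac{1}{3} \approx 0.33333$)
$\frac{1}{\left(-30\right) \left(-24\right) + g} = \frac{1}{\left(-30\right) \left(-24\right) + \frac{1}{3}} = \frac{1}{720 + \frac{1}{3}} = \frac{1}{\frac{2161}{3}} = \frac{3}{2161}$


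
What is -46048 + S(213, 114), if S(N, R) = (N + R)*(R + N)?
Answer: 60881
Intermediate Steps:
S(N, R) = (N + R)² (S(N, R) = (N + R)*(N + R) = (N + R)²)
-46048 + S(213, 114) = -46048 + (213 + 114)² = -46048 + 327² = -46048 + 106929 = 60881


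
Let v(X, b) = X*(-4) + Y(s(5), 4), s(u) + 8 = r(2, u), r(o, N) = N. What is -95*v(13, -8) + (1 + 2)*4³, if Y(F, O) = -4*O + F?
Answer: 6937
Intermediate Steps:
s(u) = -8 + u
Y(F, O) = F - 4*O
v(X, b) = -19 - 4*X (v(X, b) = X*(-4) + ((-8 + 5) - 4*4) = -4*X + (-3 - 16) = -4*X - 19 = -19 - 4*X)
-95*v(13, -8) + (1 + 2)*4³ = -95*(-19 - 4*13) + (1 + 2)*4³ = -95*(-19 - 52) + 3*64 = -95*(-71) + 192 = 6745 + 192 = 6937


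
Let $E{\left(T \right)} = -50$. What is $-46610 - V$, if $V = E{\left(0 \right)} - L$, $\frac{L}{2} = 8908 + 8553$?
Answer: $-11638$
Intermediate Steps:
$L = 34922$ ($L = 2 \left(8908 + 8553\right) = 2 \cdot 17461 = 34922$)
$V = -34972$ ($V = -50 - 34922 = -34972$)
$-46610 - V = -46610 - -34972 = -46610 + 34972 = -11638$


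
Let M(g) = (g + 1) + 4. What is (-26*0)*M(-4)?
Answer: 0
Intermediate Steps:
M(g) = 5 + g (M(g) = (1 + g) + 4 = 5 + g)
(-26*0)*M(-4) = (-26*0)*(5 - 4) = 0*1 = 0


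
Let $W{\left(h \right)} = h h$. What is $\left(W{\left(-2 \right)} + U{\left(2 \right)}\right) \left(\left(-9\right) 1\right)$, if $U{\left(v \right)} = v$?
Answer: $-54$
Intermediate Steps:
$W{\left(h \right)} = h^{2}$
$\left(W{\left(-2 \right)} + U{\left(2 \right)}\right) \left(\left(-9\right) 1\right) = \left(\left(-2\right)^{2} + 2\right) \left(\left(-9\right) 1\right) = \left(4 + 2\right) \left(-9\right) = 6 \left(-9\right) = -54$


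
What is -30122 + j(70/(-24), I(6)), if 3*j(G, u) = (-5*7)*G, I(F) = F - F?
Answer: -1083167/36 ≈ -30088.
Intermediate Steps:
I(F) = 0
j(G, u) = -35*G/3 (j(G, u) = ((-5*7)*G)/3 = (-35*G)/3 = -35*G/3)
-30122 + j(70/(-24), I(6)) = -30122 - 2450/(3*(-24)) = -30122 - 2450*(-1)/(3*24) = -30122 - 35/3*(-35/12) = -30122 + 1225/36 = -1083167/36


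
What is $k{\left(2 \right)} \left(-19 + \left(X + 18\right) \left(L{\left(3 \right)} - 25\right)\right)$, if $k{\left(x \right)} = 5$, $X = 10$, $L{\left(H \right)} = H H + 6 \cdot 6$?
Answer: $2705$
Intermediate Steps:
$L{\left(H \right)} = 36 + H^{2}$ ($L{\left(H \right)} = H^{2} + 36 = 36 + H^{2}$)
$k{\left(2 \right)} \left(-19 + \left(X + 18\right) \left(L{\left(3 \right)} - 25\right)\right) = 5 \left(-19 + \left(10 + 18\right) \left(\left(36 + 3^{2}\right) - 25\right)\right) = 5 \left(-19 + 28 \left(\left(36 + 9\right) - 25\right)\right) = 5 \left(-19 + 28 \left(45 - 25\right)\right) = 5 \left(-19 + 28 \cdot 20\right) = 5 \left(-19 + 560\right) = 5 \cdot 541 = 2705$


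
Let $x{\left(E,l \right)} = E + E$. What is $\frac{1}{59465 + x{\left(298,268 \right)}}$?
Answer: $\frac{1}{60061} \approx 1.665 \cdot 10^{-5}$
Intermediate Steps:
$x{\left(E,l \right)} = 2 E$
$\frac{1}{59465 + x{\left(298,268 \right)}} = \frac{1}{59465 + 2 \cdot 298} = \frac{1}{59465 + 596} = \frac{1}{60061}$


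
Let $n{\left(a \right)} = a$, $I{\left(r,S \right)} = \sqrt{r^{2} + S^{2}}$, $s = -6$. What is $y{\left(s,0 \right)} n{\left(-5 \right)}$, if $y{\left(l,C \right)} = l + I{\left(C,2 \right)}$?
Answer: $20$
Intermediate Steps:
$I{\left(r,S \right)} = \sqrt{S^{2} + r^{2}}$
$y{\left(l,C \right)} = l + \sqrt{4 + C^{2}}$ ($y{\left(l,C \right)} = l + \sqrt{2^{2} + C^{2}} = l + \sqrt{4 + C^{2}}$)
$y{\left(s,0 \right)} n{\left(-5 \right)} = \left(-6 + \sqrt{4 + 0^{2}}\right) \left(-5\right) = \left(-6 + \sqrt{4 + 0}\right) \left(-5\right) = \left(-6 + \sqrt{4}\right) \left(-5\right) = \left(-6 + 2\right) \left(-5\right) = \left(-4\right) \left(-5\right) = 20$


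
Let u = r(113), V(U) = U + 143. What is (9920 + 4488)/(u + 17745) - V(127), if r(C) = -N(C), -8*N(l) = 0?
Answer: -4776742/17745 ≈ -269.19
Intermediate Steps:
V(U) = 143 + U
N(l) = 0 (N(l) = -⅛*0 = 0)
r(C) = 0 (r(C) = -1*0 = 0)
u = 0
(9920 + 4488)/(u + 17745) - V(127) = (9920 + 4488)/(0 + 17745) - (143 + 127) = 14408/17745 - 1*270 = 14408*(1/17745) - 270 = 14408/17745 - 270 = -4776742/17745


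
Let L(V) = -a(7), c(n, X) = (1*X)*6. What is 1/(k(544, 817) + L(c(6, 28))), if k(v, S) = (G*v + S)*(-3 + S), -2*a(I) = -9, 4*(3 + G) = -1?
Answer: -2/1548237 ≈ -1.2918e-6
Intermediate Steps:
c(n, X) = 6*X (c(n, X) = X*6 = 6*X)
G = -13/4 (G = -3 + (¼)*(-1) = -3 - ¼ = -13/4 ≈ -3.2500)
a(I) = 9/2 (a(I) = -½*(-9) = 9/2)
k(v, S) = (-3 + S)*(S - 13*v/4) (k(v, S) = (-13*v/4 + S)*(-3 + S) = (S - 13*v/4)*(-3 + S) = (-3 + S)*(S - 13*v/4))
L(V) = -9/2 (L(V) = -1*9/2 = -9/2)
1/(k(544, 817) + L(c(6, 28))) = 1/((817² - 3*817 + (39/4)*544 - 13/4*817*544) - 9/2) = 1/((667489 - 2451 + 5304 - 1444456) - 9/2) = 1/(-774114 - 9/2) = 1/(-1548237/2) = -2/1548237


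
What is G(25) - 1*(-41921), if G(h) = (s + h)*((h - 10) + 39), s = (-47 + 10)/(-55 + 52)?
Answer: 43937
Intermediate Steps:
s = 37/3 (s = -37/(-3) = -37*(-⅓) = 37/3 ≈ 12.333)
G(h) = (29 + h)*(37/3 + h) (G(h) = (37/3 + h)*((h - 10) + 39) = (37/3 + h)*((-10 + h) + 39) = (37/3 + h)*(29 + h) = (29 + h)*(37/3 + h))
G(25) - 1*(-41921) = (1073/3 + 25² + (124/3)*25) - 1*(-41921) = (1073/3 + 625 + 3100/3) + 41921 = 2016 + 41921 = 43937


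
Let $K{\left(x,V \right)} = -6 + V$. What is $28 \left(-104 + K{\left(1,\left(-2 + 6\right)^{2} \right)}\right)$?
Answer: $-2632$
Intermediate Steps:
$28 \left(-104 + K{\left(1,\left(-2 + 6\right)^{2} \right)}\right) = 28 \left(-104 - \left(6 - \left(-2 + 6\right)^{2}\right)\right) = 28 \left(-104 - \left(6 - 4^{2}\right)\right) = 28 \left(-104 + \left(-6 + 16\right)\right) = 28 \left(-104 + 10\right) = 28 \left(-94\right) = -2632$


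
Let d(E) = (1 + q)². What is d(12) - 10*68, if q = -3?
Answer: -676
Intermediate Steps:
d(E) = 4 (d(E) = (1 - 3)² = (-2)² = 4)
d(12) - 10*68 = 4 - 10*68 = 4 - 680 = -676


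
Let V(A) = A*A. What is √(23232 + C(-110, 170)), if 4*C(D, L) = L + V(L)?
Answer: √121998/2 ≈ 174.64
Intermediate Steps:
V(A) = A²
C(D, L) = L/4 + L²/4 (C(D, L) = (L + L²)/4 = L/4 + L²/4)
√(23232 + C(-110, 170)) = √(23232 + (¼)*170*(1 + 170)) = √(23232 + (¼)*170*171) = √(23232 + 14535/2) = √(60999/2) = √121998/2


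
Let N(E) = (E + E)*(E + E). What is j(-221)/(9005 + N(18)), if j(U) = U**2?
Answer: 48841/10301 ≈ 4.7414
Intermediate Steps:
N(E) = 4*E**2 (N(E) = (2*E)*(2*E) = 4*E**2)
j(-221)/(9005 + N(18)) = (-221)**2/(9005 + 4*18**2) = 48841/(9005 + 4*324) = 48841/(9005 + 1296) = 48841/10301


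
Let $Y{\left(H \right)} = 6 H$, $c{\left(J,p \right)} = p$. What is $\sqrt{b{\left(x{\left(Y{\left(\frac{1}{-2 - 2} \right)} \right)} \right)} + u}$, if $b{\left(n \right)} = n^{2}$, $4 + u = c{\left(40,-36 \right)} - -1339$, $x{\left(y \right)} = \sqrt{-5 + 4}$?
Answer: $\sqrt{1298} \approx 36.028$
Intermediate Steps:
$x{\left(y \right)} = i$ ($x{\left(y \right)} = \sqrt{-1} = i$)
$u = 1299$ ($u = -4 - -1303 = -4 + \left(-36 + 1339\right) = -4 + 1303 = 1299$)
$\sqrt{b{\left(x{\left(Y{\left(\frac{1}{-2 - 2} \right)} \right)} \right)} + u} = \sqrt{i^{2} + 1299} = \sqrt{-1 + 1299} = \sqrt{1298}$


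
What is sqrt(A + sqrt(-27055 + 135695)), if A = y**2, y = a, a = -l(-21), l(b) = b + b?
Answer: 2*sqrt(441 + sqrt(6790)) ≈ 45.756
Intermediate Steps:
l(b) = 2*b
a = 42 (a = -2*(-21) = -1*(-42) = 42)
y = 42
A = 1764 (A = 42**2 = 1764)
sqrt(A + sqrt(-27055 + 135695)) = sqrt(1764 + sqrt(-27055 + 135695)) = sqrt(1764 + sqrt(108640)) = sqrt(1764 + 4*sqrt(6790))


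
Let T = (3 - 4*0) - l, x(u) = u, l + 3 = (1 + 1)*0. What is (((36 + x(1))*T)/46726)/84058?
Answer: 111/1963847054 ≈ 5.6522e-8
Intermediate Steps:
l = -3 (l = -3 + (1 + 1)*0 = -3 + 2*0 = -3 + 0 = -3)
T = 6 (T = (3 - 4*0) - 1*(-3) = (3 + 0) + 3 = 3 + 3 = 6)
(((36 + x(1))*T)/46726)/84058 = (((36 + 1)*6)/46726)/84058 = ((37*6)*(1/46726))*(1/84058) = (222*(1/46726))*(1/84058) = (111/23363)*(1/84058) = 111/1963847054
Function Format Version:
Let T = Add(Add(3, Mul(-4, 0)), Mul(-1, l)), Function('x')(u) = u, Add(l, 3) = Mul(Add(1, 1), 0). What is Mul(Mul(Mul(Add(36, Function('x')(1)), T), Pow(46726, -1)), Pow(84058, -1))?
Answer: Rational(111, 1963847054) ≈ 5.6522e-8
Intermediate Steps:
l = -3 (l = Add(-3, Mul(Add(1, 1), 0)) = Add(-3, Mul(2, 0)) = Add(-3, 0) = -3)
T = 6 (T = Add(Add(3, Mul(-4, 0)), Mul(-1, -3)) = Add(Add(3, 0), 3) = Add(3, 3) = 6)
Mul(Mul(Mul(Add(36, Function('x')(1)), T), Pow(46726, -1)), Pow(84058, -1)) = Mul(Mul(Mul(Add(36, 1), 6), Pow(46726, -1)), Pow(84058, -1)) = Mul(Mul(Mul(37, 6), Rational(1, 46726)), Rational(1, 84058)) = Mul(Mul(222, Rational(1, 46726)), Rational(1, 84058)) = Mul(Rational(111, 23363), Rational(1, 84058)) = Rational(111, 1963847054)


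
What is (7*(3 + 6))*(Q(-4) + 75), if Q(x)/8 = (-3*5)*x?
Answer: 34965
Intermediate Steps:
Q(x) = -120*x (Q(x) = 8*((-3*5)*x) = 8*(-15*x) = -120*x)
(7*(3 + 6))*(Q(-4) + 75) = (7*(3 + 6))*(-120*(-4) + 75) = (7*9)*(480 + 75) = 63*555 = 34965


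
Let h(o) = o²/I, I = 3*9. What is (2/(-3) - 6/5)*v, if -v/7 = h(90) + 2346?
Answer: 172872/5 ≈ 34574.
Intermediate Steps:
I = 27
h(o) = o²/27
v = -18522 (v = -7*((1/27)*90² + 2346) = -7*((1/27)*8100 + 2346) = -7*(300 + 2346) = -7*2646 = -18522)
(2/(-3) - 6/5)*v = (2/(-3) - 6/5)*(-18522) = (2*(-⅓) - 6*⅕)*(-18522) = (-⅔ - 6/5)*(-18522) = -28/15*(-18522) = 172872/5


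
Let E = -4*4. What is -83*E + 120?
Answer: 1448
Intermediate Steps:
E = -16
-83*E + 120 = -83*(-16) + 120 = 1328 + 120 = 1448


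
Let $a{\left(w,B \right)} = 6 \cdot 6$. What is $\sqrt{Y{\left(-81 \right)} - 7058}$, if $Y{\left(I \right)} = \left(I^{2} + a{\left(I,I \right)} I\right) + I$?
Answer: $i \sqrt{3494} \approx 59.11 i$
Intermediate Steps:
$a{\left(w,B \right)} = 36$
$Y{\left(I \right)} = I^{2} + 37 I$ ($Y{\left(I \right)} = \left(I^{2} + 36 I\right) + I = I^{2} + 37 I$)
$\sqrt{Y{\left(-81 \right)} - 7058} = \sqrt{- 81 \left(37 - 81\right) - 7058} = \sqrt{\left(-81\right) \left(-44\right) - 7058} = \sqrt{3564 - 7058} = \sqrt{-3494} = i \sqrt{3494}$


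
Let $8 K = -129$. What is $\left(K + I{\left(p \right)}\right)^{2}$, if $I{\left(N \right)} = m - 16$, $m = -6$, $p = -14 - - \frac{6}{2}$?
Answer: $\frac{93025}{64} \approx 1453.5$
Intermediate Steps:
$K = - \frac{129}{8}$ ($K = \frac{1}{8} \left(-129\right) = - \frac{129}{8} \approx -16.125$)
$p = -11$ ($p = -14 - \left(-6\right) \frac{1}{2} = -14 - -3 = -14 + 3 = -11$)
$I{\left(N \right)} = -22$ ($I{\left(N \right)} = -6 - 16 = -22$)
$\left(K + I{\left(p \right)}\right)^{2} = \left(- \frac{129}{8} - 22\right)^{2} = \left(- \frac{305}{8}\right)^{2} = \frac{93025}{64}$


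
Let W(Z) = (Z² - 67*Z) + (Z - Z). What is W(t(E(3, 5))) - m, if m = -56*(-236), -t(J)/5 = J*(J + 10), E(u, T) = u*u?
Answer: 775094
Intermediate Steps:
E(u, T) = u²
t(J) = -5*J*(10 + J) (t(J) = -5*J*(J + 10) = -5*J*(10 + J))
W(Z) = Z² - 67*Z (W(Z) = (Z² - 67*Z) + 0 = Z² - 67*Z)
m = 13216
W(t(E(3, 5))) - m = (-5*3²*(10 + 3²))*(-67 - 5*3²*(10 + 3²)) - 1*13216 = (-5*9*(10 + 9))*(-67 - 5*9*(10 + 9)) - 13216 = (-5*9*19)*(-67 - 5*9*19) - 13216 = -855*(-67 - 855) - 13216 = -855*(-922) - 13216 = 788310 - 13216 = 775094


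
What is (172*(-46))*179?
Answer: -1416248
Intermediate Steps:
(172*(-46))*179 = -7912*179 = -1416248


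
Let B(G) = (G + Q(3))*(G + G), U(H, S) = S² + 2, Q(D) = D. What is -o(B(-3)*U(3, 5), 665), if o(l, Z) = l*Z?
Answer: 0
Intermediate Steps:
U(H, S) = 2 + S²
B(G) = 2*G*(3 + G) (B(G) = (G + 3)*(G + G) = (3 + G)*(2*G) = 2*G*(3 + G))
o(l, Z) = Z*l
-o(B(-3)*U(3, 5), 665) = -665*(2*(-3)*(3 - 3))*(2 + 5²) = -665*(2*(-3)*0)*(2 + 25) = -665*0*27 = -665*0 = -1*0 = 0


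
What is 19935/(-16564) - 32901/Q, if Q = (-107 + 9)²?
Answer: -46026744/9942541 ≈ -4.6293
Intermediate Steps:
Q = 9604 (Q = (-98)² = 9604)
19935/(-16564) - 32901/Q = 19935/(-16564) - 32901/9604 = 19935*(-1/16564) - 32901*1/9604 = -19935/16564 - 32901/9604 = -46026744/9942541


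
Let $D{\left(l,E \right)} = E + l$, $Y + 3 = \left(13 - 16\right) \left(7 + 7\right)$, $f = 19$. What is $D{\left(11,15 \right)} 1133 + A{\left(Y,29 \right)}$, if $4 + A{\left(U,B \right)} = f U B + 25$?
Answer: $4684$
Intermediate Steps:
$Y = -45$ ($Y = -3 + \left(13 - 16\right) \left(7 + 7\right) = -3 - 42 = -45$)
$A{\left(U,B \right)} = 21 + 19 B U$ ($A{\left(U,B \right)} = -4 + \left(19 U B + 25\right) = -4 + \left(19 B U + 25\right) = -4 + \left(25 + 19 B U\right) = 21 + 19 B U$)
$D{\left(11,15 \right)} 1133 + A{\left(Y,29 \right)} = \left(15 + 11\right) 1133 + \left(21 + 19 \cdot 29 \left(-45\right)\right) = 26 \cdot 1133 + \left(21 - 24795\right) = 29458 - 24774 = 4684$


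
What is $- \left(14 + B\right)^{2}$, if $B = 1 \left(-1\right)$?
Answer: $-169$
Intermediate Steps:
$B = -1$
$- \left(14 + B\right)^{2} = - \left(14 - 1\right)^{2} = - 13^{2} = \left(-1\right) 169 = -169$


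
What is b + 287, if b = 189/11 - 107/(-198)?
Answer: 5485/18 ≈ 304.72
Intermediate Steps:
b = 319/18 (b = 189*(1/11) - 107*(-1/198) = 189/11 + 107/198 = 319/18 ≈ 17.722)
b + 287 = 319/18 + 287 = 5485/18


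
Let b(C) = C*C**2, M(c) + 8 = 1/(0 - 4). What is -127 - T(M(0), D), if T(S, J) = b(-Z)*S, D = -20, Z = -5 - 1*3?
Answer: 4097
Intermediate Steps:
Z = -8 (Z = -5 - 3 = -8)
M(c) = -33/4 (M(c) = -8 + 1/(0 - 4) = -8 + 1/(-4) = -8 - 1/4 = -33/4)
b(C) = C**3
T(S, J) = 512*S (T(S, J) = (-1*(-8))**3*S = 8**3*S = 512*S)
-127 - T(M(0), D) = -127 - 512*(-33)/4 = -127 - 1*(-4224) = -127 + 4224 = 4097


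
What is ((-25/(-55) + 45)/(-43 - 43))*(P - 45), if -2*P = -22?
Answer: 8500/473 ≈ 17.970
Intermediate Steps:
P = 11 (P = -½*(-22) = 11)
((-25/(-55) + 45)/(-43 - 43))*(P - 45) = ((-25/(-55) + 45)/(-43 - 43))*(11 - 45) = ((-25*(-1/55) + 45)/(-86))*(-34) = ((5/11 + 45)*(-1/86))*(-34) = ((500/11)*(-1/86))*(-34) = -250/473*(-34) = 8500/473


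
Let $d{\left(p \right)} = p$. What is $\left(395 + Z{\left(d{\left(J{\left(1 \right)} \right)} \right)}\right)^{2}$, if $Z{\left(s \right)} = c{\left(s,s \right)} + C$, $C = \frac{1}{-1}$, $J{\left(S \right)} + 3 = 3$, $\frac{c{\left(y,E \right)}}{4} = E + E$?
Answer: $155236$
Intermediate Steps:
$c{\left(y,E \right)} = 8 E$ ($c{\left(y,E \right)} = 4 \left(E + E\right) = 4 \cdot 2 E = 8 E$)
$J{\left(S \right)} = 0$ ($J{\left(S \right)} = -3 + 3 = 0$)
$C = -1$
$Z{\left(s \right)} = -1 + 8 s$ ($Z{\left(s \right)} = 8 s - 1 = -1 + 8 s$)
$\left(395 + Z{\left(d{\left(J{\left(1 \right)} \right)} \right)}\right)^{2} = \left(395 + \left(-1 + 8 \cdot 0\right)\right)^{2} = \left(395 + \left(-1 + 0\right)\right)^{2} = \left(395 - 1\right)^{2} = 394^{2} = 155236$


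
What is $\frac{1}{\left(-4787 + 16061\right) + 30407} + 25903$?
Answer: $\frac{1079662944}{41681} \approx 25903.0$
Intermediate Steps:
$\frac{1}{\left(-4787 + 16061\right) + 30407} + 25903 = \frac{1}{11274 + 30407} + 25903 = \frac{1}{41681} + 25903 = \frac{1079662944}{41681}$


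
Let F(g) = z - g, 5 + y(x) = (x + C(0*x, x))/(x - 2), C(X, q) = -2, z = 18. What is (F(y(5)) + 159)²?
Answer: 32761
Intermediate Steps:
y(x) = -4 (y(x) = -5 + (x - 2)/(x - 2) = -5 + (-2 + x)/(-2 + x) = -5 + 1 = -4)
F(g) = 18 - g
(F(y(5)) + 159)² = ((18 - 1*(-4)) + 159)² = ((18 + 4) + 159)² = (22 + 159)² = 181² = 32761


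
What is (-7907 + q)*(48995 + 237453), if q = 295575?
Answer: 82401923264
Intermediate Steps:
(-7907 + q)*(48995 + 237453) = (-7907 + 295575)*(48995 + 237453) = 287668*286448 = 82401923264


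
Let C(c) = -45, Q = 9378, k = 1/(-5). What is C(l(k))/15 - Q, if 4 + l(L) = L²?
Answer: -9381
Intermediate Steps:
k = -⅕ ≈ -0.20000
l(L) = -4 + L²
C(l(k))/15 - Q = -45/15 - 1*9378 = -45*1/15 - 9378 = -3 - 9378 = -9381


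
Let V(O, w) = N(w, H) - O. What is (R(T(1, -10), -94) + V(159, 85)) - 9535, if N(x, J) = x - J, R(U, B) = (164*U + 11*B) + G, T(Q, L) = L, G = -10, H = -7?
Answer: -12286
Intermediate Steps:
R(U, B) = -10 + 11*B + 164*U (R(U, B) = (164*U + 11*B) - 10 = (11*B + 164*U) - 10 = -10 + 11*B + 164*U)
V(O, w) = 7 + w - O (V(O, w) = (w - 1*(-7)) - O = (w + 7) - O = (7 + w) - O = 7 + w - O)
(R(T(1, -10), -94) + V(159, 85)) - 9535 = ((-10 + 11*(-94) + 164*(-10)) + (7 + 85 - 1*159)) - 9535 = ((-10 - 1034 - 1640) + (7 + 85 - 159)) - 9535 = (-2684 - 67) - 9535 = -2751 - 9535 = -12286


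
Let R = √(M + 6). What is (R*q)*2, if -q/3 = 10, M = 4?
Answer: -60*√10 ≈ -189.74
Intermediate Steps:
q = -30 (q = -3*10 = -30)
R = √10 (R = √(4 + 6) = √10 ≈ 3.1623)
(R*q)*2 = (√10*(-30))*2 = -30*√10*2 = -60*√10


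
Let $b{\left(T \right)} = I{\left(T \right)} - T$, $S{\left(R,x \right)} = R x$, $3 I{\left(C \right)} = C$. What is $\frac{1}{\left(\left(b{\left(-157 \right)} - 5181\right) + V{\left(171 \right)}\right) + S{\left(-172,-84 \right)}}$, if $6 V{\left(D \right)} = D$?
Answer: $\frac{6}{56401} \approx 0.00010638$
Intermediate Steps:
$V{\left(D \right)} = \frac{D}{6}$
$I{\left(C \right)} = \frac{C}{3}$
$b{\left(T \right)} = - \frac{2 T}{3}$ ($b{\left(T \right)} = \frac{T}{3} - T = - \frac{2 T}{3}$)
$\frac{1}{\left(\left(b{\left(-157 \right)} - 5181\right) + V{\left(171 \right)}\right) + S{\left(-172,-84 \right)}} = \frac{1}{\left(\left(\left(- \frac{2}{3}\right) \left(-157\right) - 5181\right) + \frac{1}{6} \cdot 171\right) - -14448} = \frac{1}{\left(\left(\frac{314}{3} - 5181\right) + \frac{57}{2}\right) + 14448} = \frac{1}{\left(- \frac{15229}{3} + \frac{57}{2}\right) + 14448} = \frac{1}{- \frac{30287}{6} + 14448} = \frac{1}{\frac{56401}{6}} = \frac{6}{56401}$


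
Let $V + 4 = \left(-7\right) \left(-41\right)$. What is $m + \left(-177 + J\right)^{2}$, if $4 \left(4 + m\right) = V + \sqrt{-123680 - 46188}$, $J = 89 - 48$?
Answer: $\frac{74251}{4} + \frac{i \sqrt{42467}}{2} \approx 18563.0 + 103.04 i$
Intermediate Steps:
$V = 283$ ($V = -4 - -287 = -4 + 287 = 283$)
$J = 41$
$m = \frac{267}{4} + \frac{i \sqrt{42467}}{2}$ ($m = -4 + \frac{283 + \sqrt{-123680 - 46188}}{4} = -4 + \frac{283 + \sqrt{-169868}}{4} = -4 + \frac{283 + 2 i \sqrt{42467}}{4} = -4 + \left(\frac{283}{4} + \frac{i \sqrt{42467}}{2}\right) = \frac{267}{4} + \frac{i \sqrt{42467}}{2} \approx 66.75 + 103.04 i$)
$m + \left(-177 + J\right)^{2} = \left(\frac{267}{4} + \frac{i \sqrt{42467}}{2}\right) + \left(-177 + 41\right)^{2} = \left(\frac{267}{4} + \frac{i \sqrt{42467}}{2}\right) + \left(-136\right)^{2} = \left(\frac{267}{4} + \frac{i \sqrt{42467}}{2}\right) + 18496 = \frac{74251}{4} + \frac{i \sqrt{42467}}{2}$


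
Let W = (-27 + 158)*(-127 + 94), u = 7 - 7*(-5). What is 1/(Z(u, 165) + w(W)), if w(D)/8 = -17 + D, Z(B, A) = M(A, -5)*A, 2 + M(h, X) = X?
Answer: -1/35875 ≈ -2.7875e-5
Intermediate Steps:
u = 42 (u = 7 + 35 = 42)
M(h, X) = -2 + X
Z(B, A) = -7*A (Z(B, A) = (-2 - 5)*A = -7*A)
W = -4323 (W = 131*(-33) = -4323)
w(D) = -136 + 8*D (w(D) = 8*(-17 + D) = -136 + 8*D)
1/(Z(u, 165) + w(W)) = 1/(-7*165 + (-136 + 8*(-4323))) = 1/(-1155 + (-136 - 34584)) = 1/(-1155 - 34720) = 1/(-35875) = -1/35875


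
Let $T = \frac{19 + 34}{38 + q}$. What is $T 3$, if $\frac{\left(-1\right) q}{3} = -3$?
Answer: $\frac{159}{47} \approx 3.383$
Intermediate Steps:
$q = 9$ ($q = \left(-3\right) \left(-3\right) = 9$)
$T = \frac{53}{47}$ ($T = \frac{19 + 34}{38 + 9} = \frac{53}{47} \approx 1.1277$)
$T 3 = \frac{53}{47} \cdot 3 = \frac{159}{47}$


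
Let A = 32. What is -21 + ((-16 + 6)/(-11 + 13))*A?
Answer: -181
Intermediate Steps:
-21 + ((-16 + 6)/(-11 + 13))*A = -21 + ((-16 + 6)/(-11 + 13))*32 = -21 - 10/2*32 = -21 - 10*½*32 = -21 - 5*32 = -21 - 160 = -181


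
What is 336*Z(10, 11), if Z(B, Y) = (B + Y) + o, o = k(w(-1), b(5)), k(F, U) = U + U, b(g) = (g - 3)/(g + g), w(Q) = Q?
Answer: 35952/5 ≈ 7190.4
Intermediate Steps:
b(g) = (-3 + g)/(2*g) (b(g) = (-3 + g)/((2*g)) = (-3 + g)*(1/(2*g)) = (-3 + g)/(2*g))
k(F, U) = 2*U
o = ⅖ (o = 2*((½)*(-3 + 5)/5) = 2*((½)*(⅕)*2) = 2*(⅕) = ⅖ ≈ 0.40000)
Z(B, Y) = ⅖ + B + Y (Z(B, Y) = (B + Y) + ⅖ = ⅖ + B + Y)
336*Z(10, 11) = 336*(⅖ + 10 + 11) = 336*(107/5) = 35952/5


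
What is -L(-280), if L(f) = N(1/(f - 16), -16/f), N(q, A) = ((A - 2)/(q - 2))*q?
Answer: 68/20755 ≈ 0.0032763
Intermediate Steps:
N(q, A) = q*(-2 + A)/(-2 + q) (N(q, A) = ((-2 + A)/(-2 + q))*q = q*(-2 + A)/(-2 + q))
L(f) = (-2 - 16/f)/((-16 + f)*(-2 + 1/(-16 + f))) (L(f) = (-2 - 16/f)/((f - 16)*(-2 + 1/(f - 16))) = (-2 - 16/f)/((-16 + f)*(-2 + 1/(-16 + f))))
-L(-280) = -2*(8 - 280)/((-280)*(-33 + 2*(-280))) = -2*(-1)*(-272)/(280*(-33 - 560)) = -2*(-1)*(-272)/(280*(-593)) = -2*(-1)*(-1)*(-272)/(280*593) = -1*(-68/20755) = 68/20755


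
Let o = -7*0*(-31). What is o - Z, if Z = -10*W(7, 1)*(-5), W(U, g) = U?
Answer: -350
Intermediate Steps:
o = 0 (o = 0*(-31) = 0)
Z = 350 (Z = -10*7*(-5) = -70*(-5) = 350)
o - Z = 0 - 1*350 = 0 - 350 = -350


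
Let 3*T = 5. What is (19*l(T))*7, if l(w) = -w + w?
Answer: 0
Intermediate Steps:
T = 5/3 (T = (⅓)*5 = 5/3 ≈ 1.6667)
l(w) = 0
(19*l(T))*7 = (19*0)*7 = 0*7 = 0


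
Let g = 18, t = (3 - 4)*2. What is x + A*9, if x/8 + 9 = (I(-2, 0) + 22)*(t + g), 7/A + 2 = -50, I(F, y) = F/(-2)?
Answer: 149281/52 ≈ 2870.8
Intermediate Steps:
I(F, y) = -F/2 (I(F, y) = F*(-½) = -F/2)
t = -2 (t = -1*2 = -2)
A = -7/52 (A = 7/(-2 - 50) = 7/(-52) = 7*(-1/52) = -7/52 ≈ -0.13462)
x = 2872 (x = -72 + 8*((-½*(-2) + 22)*(-2 + 18)) = -72 + 8*((1 + 22)*16) = -72 + 8*(23*16) = -72 + 8*368 = -72 + 2944 = 2872)
x + A*9 = 2872 - 7/52*9 = 2872 - 63/52 = 149281/52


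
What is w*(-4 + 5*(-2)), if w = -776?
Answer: 10864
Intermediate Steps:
w*(-4 + 5*(-2)) = -776*(-4 + 5*(-2)) = -776*(-4 - 10) = -776*(-14) = 10864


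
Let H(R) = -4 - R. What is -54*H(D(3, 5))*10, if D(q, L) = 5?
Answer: 4860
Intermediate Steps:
-54*H(D(3, 5))*10 = -54*(-4 - 1*5)*10 = -54*(-4 - 5)*10 = -54*(-9)*10 = 486*10 = 4860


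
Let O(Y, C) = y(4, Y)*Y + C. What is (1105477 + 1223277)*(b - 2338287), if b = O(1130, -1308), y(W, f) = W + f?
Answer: -2464229263950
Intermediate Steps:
O(Y, C) = C + Y*(4 + Y) (O(Y, C) = (4 + Y)*Y + C = Y*(4 + Y) + C = C + Y*(4 + Y))
b = 1280112 (b = -1308 + 1130*(4 + 1130) = -1308 + 1130*1134 = -1308 + 1281420 = 1280112)
(1105477 + 1223277)*(b - 2338287) = (1105477 + 1223277)*(1280112 - 2338287) = 2328754*(-1058175) = -2464229263950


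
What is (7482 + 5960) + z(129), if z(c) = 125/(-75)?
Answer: 40321/3 ≈ 13440.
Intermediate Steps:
z(c) = -5/3 (z(c) = 125*(-1/75) = -5/3)
(7482 + 5960) + z(129) = (7482 + 5960) - 5/3 = 13442 - 5/3 = 40321/3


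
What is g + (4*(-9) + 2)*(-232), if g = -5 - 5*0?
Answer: 7883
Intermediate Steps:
g = -5 (g = -5 + 0 = -5)
g + (4*(-9) + 2)*(-232) = -5 + (4*(-9) + 2)*(-232) = -5 + (-36 + 2)*(-232) = -5 - 34*(-232) = -5 + 7888 = 7883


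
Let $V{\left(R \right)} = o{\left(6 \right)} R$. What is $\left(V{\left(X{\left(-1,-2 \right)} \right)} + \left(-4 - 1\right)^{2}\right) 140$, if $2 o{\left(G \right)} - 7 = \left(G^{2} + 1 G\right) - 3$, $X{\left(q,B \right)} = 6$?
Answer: $22820$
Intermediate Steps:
$o{\left(G \right)} = 2 + \frac{G}{2} + \frac{G^{2}}{2}$ ($o{\left(G \right)} = \frac{7}{2} + \frac{\left(G^{2} + 1 G\right) - 3}{2} = \frac{7}{2} + \frac{\left(G^{2} + G\right) - 3}{2} = \frac{7}{2} + \frac{\left(G + G^{2}\right) - 3}{2} = \frac{7}{2} + \frac{-3 + G + G^{2}}{2} = \frac{7}{2} + \left(- \frac{3}{2} + \frac{G}{2} + \frac{G^{2}}{2}\right) = 2 + \frac{G}{2} + \frac{G^{2}}{2}$)
$V{\left(R \right)} = 23 R$ ($V{\left(R \right)} = \left(2 + \frac{1}{2} \cdot 6 + \frac{6^{2}}{2}\right) R = \left(2 + 3 + \frac{1}{2} \cdot 36\right) R = \left(2 + 3 + 18\right) R = 23 R$)
$\left(V{\left(X{\left(-1,-2 \right)} \right)} + \left(-4 - 1\right)^{2}\right) 140 = \left(23 \cdot 6 + \left(-4 - 1\right)^{2}\right) 140 = \left(138 + \left(-5\right)^{2}\right) 140 = \left(138 + 25\right) 140 = 163 \cdot 140 = 22820$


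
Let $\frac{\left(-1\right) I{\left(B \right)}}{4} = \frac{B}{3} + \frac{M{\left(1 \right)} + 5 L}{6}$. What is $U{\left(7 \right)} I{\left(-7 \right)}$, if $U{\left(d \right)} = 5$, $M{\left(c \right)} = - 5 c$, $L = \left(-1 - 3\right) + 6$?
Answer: $30$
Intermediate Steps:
$L = 2$ ($L = \left(-1 - 3\right) + 6 = -4 + 6 = 2$)
$I{\left(B \right)} = - \frac{10}{3} - \frac{4 B}{3}$ ($I{\left(B \right)} = - 4 \left(\frac{B}{3} + \frac{\left(-5\right) 1 + 5 \cdot 2}{6}\right) = - 4 \left(B \frac{1}{3} + \left(-5 + 10\right) \frac{1}{6}\right) = - 4 \left(\frac{B}{3} + 5 \cdot \frac{1}{6}\right) = - 4 \left(\frac{B}{3} + \frac{5}{6}\right) = - 4 \left(\frac{5}{6} + \frac{B}{3}\right) = - \frac{10}{3} - \frac{4 B}{3}$)
$U{\left(7 \right)} I{\left(-7 \right)} = 5 \left(- \frac{10}{3} - - \frac{28}{3}\right) = 5 \left(- \frac{10}{3} + \frac{28}{3}\right) = 5 \cdot 6 = 30$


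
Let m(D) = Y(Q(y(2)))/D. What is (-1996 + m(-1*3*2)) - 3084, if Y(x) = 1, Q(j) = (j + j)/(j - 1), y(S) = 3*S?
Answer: -30481/6 ≈ -5080.2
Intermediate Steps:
Q(j) = 2*j/(-1 + j) (Q(j) = (2*j)/(-1 + j) = 2*j/(-1 + j))
m(D) = 1/D
(-1996 + m(-1*3*2)) - 3084 = (-1996 + 1/(-1*3*2)) - 3084 = (-1996 + 1/(-3*2)) - 3084 = (-1996 + 1/(-6)) - 3084 = (-1996 - 1/6) - 3084 = -11977/6 - 3084 = -30481/6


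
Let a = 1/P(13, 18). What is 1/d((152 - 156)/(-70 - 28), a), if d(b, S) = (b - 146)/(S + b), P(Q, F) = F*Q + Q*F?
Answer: -985/3347136 ≈ -0.00029428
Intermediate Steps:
P(Q, F) = 2*F*Q (P(Q, F) = F*Q + F*Q = 2*F*Q)
a = 1/468 (a = 1/(2*18*13) = 1/468 ≈ 0.0021368)
d(b, S) = (-146 + b)/(S + b)
1/d((152 - 156)/(-70 - 28), a) = 1/((-146 + (152 - 156)/(-70 - 28))/(1/468 + (152 - 156)/(-70 - 28))) = 1/((-146 - 4/(-98))/(1/468 - 4/(-98))) = 1/((-146 - 4*(-1/98))/(1/468 - 4*(-1/98))) = 1/((-146 + 2/49)/(1/468 + 2/49)) = 1/(-7152/49/(985/22932)) = 1/((22932/985)*(-7152/49)) = 1/(-3347136/985) = -985/3347136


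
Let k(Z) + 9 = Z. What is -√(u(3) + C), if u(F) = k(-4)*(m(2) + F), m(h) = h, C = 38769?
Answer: -4*√2419 ≈ -196.73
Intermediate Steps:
k(Z) = -9 + Z
u(F) = -26 - 13*F (u(F) = (-9 - 4)*(2 + F) = -13*(2 + F) = -26 - 13*F)
-√(u(3) + C) = -√((-26 - 13*3) + 38769) = -√((-26 - 39) + 38769) = -√(-65 + 38769) = -√38704 = -4*√2419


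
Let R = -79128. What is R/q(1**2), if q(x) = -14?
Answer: 5652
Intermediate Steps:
R/q(1**2) = -79128/(-14) = -79128*(-1/14) = 5652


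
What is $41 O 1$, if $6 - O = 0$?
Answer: $246$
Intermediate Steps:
$O = 6$ ($O = 6 - 0 = 6 + 0 = 6$)
$41 O 1 = 41 \cdot 6 \cdot 1 = 41 \cdot 6 = 246$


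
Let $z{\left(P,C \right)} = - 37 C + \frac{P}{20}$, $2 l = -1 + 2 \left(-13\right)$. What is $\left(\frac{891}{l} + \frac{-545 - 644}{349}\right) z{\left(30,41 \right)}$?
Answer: $\frac{73419913}{698} \approx 1.0519 \cdot 10^{5}$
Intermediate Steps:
$l = - \frac{27}{2}$ ($l = \frac{-1 + 2 \left(-13\right)}{2} = \frac{-1 - 26}{2} = \frac{1}{2} \left(-27\right) = - \frac{27}{2} \approx -13.5$)
$z{\left(P,C \right)} = - 37 C + \frac{P}{20}$ ($z{\left(P,C \right)} = - 37 C + P \frac{1}{20} = - 37 C + \frac{P}{20}$)
$\left(\frac{891}{l} + \frac{-545 - 644}{349}\right) z{\left(30,41 \right)} = \left(\frac{891}{- \frac{27}{2}} + \frac{-545 - 644}{349}\right) \left(\left(-37\right) 41 + \frac{1}{20} \cdot 30\right) = \left(891 \left(- \frac{2}{27}\right) + \left(-545 - 644\right) \frac{1}{349}\right) \left(-1517 + \frac{3}{2}\right) = \left(-66 - \frac{1189}{349}\right) \left(- \frac{3031}{2}\right) = \left(- \frac{24223}{349}\right) \left(- \frac{3031}{2}\right) = \frac{73419913}{698}$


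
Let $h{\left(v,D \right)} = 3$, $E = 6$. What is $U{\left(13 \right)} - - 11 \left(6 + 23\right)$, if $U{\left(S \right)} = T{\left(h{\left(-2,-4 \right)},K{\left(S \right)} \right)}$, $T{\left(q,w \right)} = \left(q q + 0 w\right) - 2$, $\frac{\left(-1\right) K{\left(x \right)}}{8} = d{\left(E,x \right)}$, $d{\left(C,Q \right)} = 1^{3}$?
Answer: $326$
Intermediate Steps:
$d{\left(C,Q \right)} = 1$
$K{\left(x \right)} = -8$ ($K{\left(x \right)} = \left(-8\right) 1 = -8$)
$T{\left(q,w \right)} = -2 + q^{2}$ ($T{\left(q,w \right)} = \left(q^{2} + 0\right) - 2 = q^{2} - 2 = -2 + q^{2}$)
$U{\left(S \right)} = 7$ ($U{\left(S \right)} = -2 + 3^{2} = -2 + 9 = 7$)
$U{\left(13 \right)} - - 11 \left(6 + 23\right) = 7 - - 11 \left(6 + 23\right) = 7 - \left(-11\right) 29 = 7 - -319 = 7 + 319 = 326$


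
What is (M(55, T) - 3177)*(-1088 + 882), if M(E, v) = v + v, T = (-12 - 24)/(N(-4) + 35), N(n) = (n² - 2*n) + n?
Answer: 36010242/55 ≈ 6.5473e+5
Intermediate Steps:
N(n) = n² - n
T = -36/55 (T = (-12 - 24)/(-4*(-1 - 4) + 35) = -36/(-4*(-5) + 35) = -36/(20 + 35) = -36/55 ≈ -0.65455)
M(E, v) = 2*v
(M(55, T) - 3177)*(-1088 + 882) = (2*(-36/55) - 3177)*(-1088 + 882) = (-72/55 - 3177)*(-206) = -174807/55*(-206) = 36010242/55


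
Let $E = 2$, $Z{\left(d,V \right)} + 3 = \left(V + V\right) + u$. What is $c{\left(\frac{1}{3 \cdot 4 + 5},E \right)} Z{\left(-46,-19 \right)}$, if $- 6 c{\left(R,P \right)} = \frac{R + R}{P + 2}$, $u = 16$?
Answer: $\frac{25}{204} \approx 0.12255$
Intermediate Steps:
$Z{\left(d,V \right)} = 13 + 2 V$ ($Z{\left(d,V \right)} = -3 + \left(\left(V + V\right) + 16\right) = -3 + \left(2 V + 16\right) = -3 + \left(16 + 2 V\right) = 13 + 2 V$)
$c{\left(R,P \right)} = - \frac{R}{3 \left(2 + P\right)}$ ($c{\left(R,P \right)} = - \frac{\left(R + R\right) \frac{1}{P + 2}}{6} = - \frac{2 R \frac{1}{2 + P}}{6} = - \frac{R}{3 \left(2 + P\right)}$)
$c{\left(\frac{1}{3 \cdot 4 + 5},E \right)} Z{\left(-46,-19 \right)} = - \frac{1}{\left(3 \cdot 4 + 5\right) \left(6 + 3 \cdot 2\right)} \left(13 + 2 \left(-19\right)\right) = - \frac{1}{\left(12 + 5\right) \left(6 + 6\right)} \left(13 - 38\right) = - \frac{1}{17 \cdot 12} \left(-25\right) = \left(-1\right) \frac{1}{17} \cdot \frac{1}{12} \left(-25\right) = \left(- \frac{1}{204}\right) \left(-25\right) = \frac{25}{204}$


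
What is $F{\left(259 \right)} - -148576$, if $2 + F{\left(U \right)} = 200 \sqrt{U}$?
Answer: $148574 + 200 \sqrt{259} \approx 1.5179 \cdot 10^{5}$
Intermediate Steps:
$F{\left(U \right)} = -2 + 200 \sqrt{U}$
$F{\left(259 \right)} - -148576 = \left(-2 + 200 \sqrt{259}\right) - -148576 = \left(-2 + 200 \sqrt{259}\right) + 148576 = 148574 + 200 \sqrt{259}$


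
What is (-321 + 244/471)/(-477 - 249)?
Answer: 150947/341946 ≈ 0.44144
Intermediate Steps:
(-321 + 244/471)/(-477 - 249) = (-321 + 244*(1/471))/(-726) = (-321 + 244/471)*(-1/726) = -150947/471*(-1/726) = 150947/341946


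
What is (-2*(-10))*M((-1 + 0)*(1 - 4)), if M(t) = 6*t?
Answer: 360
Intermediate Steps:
(-2*(-10))*M((-1 + 0)*(1 - 4)) = (-2*(-10))*(6*((-1 + 0)*(1 - 4))) = 20*(6*(-1*(-3))) = 20*(6*3) = 20*18 = 360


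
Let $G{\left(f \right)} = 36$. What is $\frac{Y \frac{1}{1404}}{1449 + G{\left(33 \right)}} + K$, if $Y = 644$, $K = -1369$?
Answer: $- \frac{713570554}{521235} \approx -1369.0$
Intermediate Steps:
$\frac{Y \frac{1}{1404}}{1449 + G{\left(33 \right)}} + K = \frac{644 \cdot \frac{1}{1404}}{1449 + 36} - 1369 = \frac{644 \cdot \frac{1}{1404}}{1485} - 1369 = \frac{1}{1485} \cdot \frac{161}{351} - 1369 = \frac{161}{521235} - 1369 = - \frac{713570554}{521235}$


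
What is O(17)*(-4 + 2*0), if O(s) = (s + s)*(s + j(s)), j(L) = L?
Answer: -4624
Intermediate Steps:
O(s) = 4*s² (O(s) = (s + s)*(s + s) = (2*s)*(2*s) = 4*s²)
O(17)*(-4 + 2*0) = (4*17²)*(-4 + 2*0) = (4*289)*(-4 + 0) = 1156*(-4) = -4624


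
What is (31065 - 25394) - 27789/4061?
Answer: 23002142/4061 ≈ 5664.2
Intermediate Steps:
(31065 - 25394) - 27789/4061 = 5671 - 27789*1/4061 = 5671 - 27789/4061 = 23002142/4061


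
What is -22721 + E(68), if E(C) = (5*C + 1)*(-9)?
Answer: -25790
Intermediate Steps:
E(C) = -9 - 45*C (E(C) = (1 + 5*C)*(-9) = -9 - 45*C)
-22721 + E(68) = -22721 + (-9 - 45*68) = -22721 + (-9 - 3060) = -22721 - 3069 = -25790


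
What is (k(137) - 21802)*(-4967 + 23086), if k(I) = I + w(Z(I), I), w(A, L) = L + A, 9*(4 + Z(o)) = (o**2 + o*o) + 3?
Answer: -2831039393/9 ≈ -3.1456e+8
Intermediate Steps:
Z(o) = -11/3 + 2*o**2/9 (Z(o) = -4 + ((o**2 + o*o) + 3)/9 = -4 + ((o**2 + o**2) + 3)/9 = -4 + (2*o**2 + 3)/9 = -4 + (3 + 2*o**2)/9 = -4 + (1/3 + 2*o**2/9) = -11/3 + 2*o**2/9)
w(A, L) = A + L
k(I) = -11/3 + 2*I + 2*I**2/9 (k(I) = I + ((-11/3 + 2*I**2/9) + I) = I + (-11/3 + I + 2*I**2/9) = -11/3 + 2*I + 2*I**2/9)
(k(137) - 21802)*(-4967 + 23086) = ((-11/3 + 2*137 + (2/9)*137**2) - 21802)*(-4967 + 23086) = ((-11/3 + 274 + (2/9)*18769) - 21802)*18119 = ((-11/3 + 274 + 37538/9) - 21802)*18119 = (39971/9 - 21802)*18119 = -156247/9*18119 = -2831039393/9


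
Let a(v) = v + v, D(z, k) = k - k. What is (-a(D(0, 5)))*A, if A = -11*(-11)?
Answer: 0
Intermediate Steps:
D(z, k) = 0
a(v) = 2*v
A = 121
(-a(D(0, 5)))*A = -2*0*121 = -1*0*121 = 0*121 = 0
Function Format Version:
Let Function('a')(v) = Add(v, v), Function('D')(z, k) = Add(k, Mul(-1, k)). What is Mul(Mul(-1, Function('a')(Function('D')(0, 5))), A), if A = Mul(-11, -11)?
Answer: 0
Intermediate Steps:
Function('D')(z, k) = 0
Function('a')(v) = Mul(2, v)
A = 121
Mul(Mul(-1, Function('a')(Function('D')(0, 5))), A) = Mul(Mul(-1, Mul(2, 0)), 121) = Mul(Mul(-1, 0), 121) = Mul(0, 121) = 0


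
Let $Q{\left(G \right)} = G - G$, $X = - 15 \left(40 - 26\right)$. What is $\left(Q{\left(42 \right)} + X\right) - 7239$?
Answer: $-7449$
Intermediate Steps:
$X = -210$ ($X = \left(-15\right) 14 = -210$)
$Q{\left(G \right)} = 0$
$\left(Q{\left(42 \right)} + X\right) - 7239 = \left(0 - 210\right) - 7239 = -210 + \left(-19015 + 11776\right) = -210 - 7239 = -7449$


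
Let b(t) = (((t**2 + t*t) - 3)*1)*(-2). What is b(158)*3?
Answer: -299550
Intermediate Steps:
b(t) = 6 - 4*t**2 (b(t) = (((t**2 + t**2) - 3)*1)*(-2) = ((2*t**2 - 3)*1)*(-2) = ((-3 + 2*t**2)*1)*(-2) = (-3 + 2*t**2)*(-2) = 6 - 4*t**2)
b(158)*3 = (6 - 4*158**2)*3 = (6 - 4*24964)*3 = (6 - 99856)*3 = -99850*3 = -299550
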